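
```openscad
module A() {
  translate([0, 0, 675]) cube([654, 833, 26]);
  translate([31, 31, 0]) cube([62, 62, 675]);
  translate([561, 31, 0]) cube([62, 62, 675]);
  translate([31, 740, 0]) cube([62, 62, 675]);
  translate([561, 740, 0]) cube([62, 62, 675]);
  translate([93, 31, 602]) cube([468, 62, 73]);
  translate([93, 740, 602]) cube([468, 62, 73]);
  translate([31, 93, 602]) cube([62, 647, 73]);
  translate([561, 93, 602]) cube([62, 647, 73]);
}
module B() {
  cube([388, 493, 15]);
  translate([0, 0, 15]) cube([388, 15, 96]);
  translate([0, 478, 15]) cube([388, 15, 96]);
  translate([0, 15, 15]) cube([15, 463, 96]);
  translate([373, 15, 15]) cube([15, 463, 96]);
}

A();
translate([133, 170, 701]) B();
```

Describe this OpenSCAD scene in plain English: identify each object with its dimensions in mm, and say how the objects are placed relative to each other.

A is a table with a 654×833 mm rectangular top, 26 mm thick, top surface at z = 701 mm, supported by four 62×62 mm square legs, each inset 31 mm from the nearest pair of top edges, running from the floor. Four apron rails, 62 mm thick and 73 mm tall, run between adjacent legs with their top edges flush with the underside of the top and their outer faces flush with the legs' outer faces.

B is an open storage box with external size 388×493×111 mm and wall thickness 15 mm (the base is also 15 mm thick). The base covers the whole footprint; the four walls stand on the base, with the y-facing walls full-width and the x-facing walls fitting between their inner faces.

The open box is on top of the table, centred.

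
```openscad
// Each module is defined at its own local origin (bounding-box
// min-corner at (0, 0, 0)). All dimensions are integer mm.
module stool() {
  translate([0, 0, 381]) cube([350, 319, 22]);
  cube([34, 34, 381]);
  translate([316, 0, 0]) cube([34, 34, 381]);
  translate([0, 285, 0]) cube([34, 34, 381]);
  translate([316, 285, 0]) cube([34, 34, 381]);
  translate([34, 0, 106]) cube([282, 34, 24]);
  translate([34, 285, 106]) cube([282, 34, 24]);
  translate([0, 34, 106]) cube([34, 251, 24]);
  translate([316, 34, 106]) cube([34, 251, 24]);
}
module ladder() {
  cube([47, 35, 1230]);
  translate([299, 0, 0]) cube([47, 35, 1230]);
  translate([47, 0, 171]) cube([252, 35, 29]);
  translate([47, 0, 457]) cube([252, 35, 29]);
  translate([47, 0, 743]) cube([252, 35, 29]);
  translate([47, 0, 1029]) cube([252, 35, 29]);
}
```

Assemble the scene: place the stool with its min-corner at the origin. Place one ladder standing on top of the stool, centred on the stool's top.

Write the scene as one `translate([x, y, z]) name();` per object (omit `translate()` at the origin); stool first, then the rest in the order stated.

stool();
translate([2, 142, 403]) ladder();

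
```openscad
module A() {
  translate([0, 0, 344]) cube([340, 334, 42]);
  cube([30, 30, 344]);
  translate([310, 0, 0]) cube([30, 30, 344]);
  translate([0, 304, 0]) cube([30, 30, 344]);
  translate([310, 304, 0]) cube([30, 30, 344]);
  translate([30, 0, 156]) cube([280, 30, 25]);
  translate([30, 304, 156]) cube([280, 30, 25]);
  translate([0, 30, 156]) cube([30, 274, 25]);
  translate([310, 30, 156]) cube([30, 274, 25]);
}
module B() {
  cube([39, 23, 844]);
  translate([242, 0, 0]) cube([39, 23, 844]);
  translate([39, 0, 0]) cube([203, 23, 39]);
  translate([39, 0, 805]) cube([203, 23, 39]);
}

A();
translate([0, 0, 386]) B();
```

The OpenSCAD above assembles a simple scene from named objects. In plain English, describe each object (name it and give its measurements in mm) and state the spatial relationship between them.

A is a four-legged stool. The seat is 340×334 mm, 42 mm thick, top at z = 386 mm. It stands on four square legs, each 30×30 mm in cross-section, from z = 0 to the seat underside, each flush with a corner of the seat. Four stretchers, 30 mm wide and 25 mm tall, connect adjacent legs with their undersides at z = 156 mm, each running between the inner faces of the legs it joins and aligned with the legs' outer faces on the other axis.

B is a picture frame with a 203×766 mm rectangular opening (x by z) and a uniform 39 mm border on every side. Frame depth is 23 mm along y. It is built from two vertical stiles running the full outside height and two horizontal rails spanning the gap between the stiles.

The picture frame is on top of the stool.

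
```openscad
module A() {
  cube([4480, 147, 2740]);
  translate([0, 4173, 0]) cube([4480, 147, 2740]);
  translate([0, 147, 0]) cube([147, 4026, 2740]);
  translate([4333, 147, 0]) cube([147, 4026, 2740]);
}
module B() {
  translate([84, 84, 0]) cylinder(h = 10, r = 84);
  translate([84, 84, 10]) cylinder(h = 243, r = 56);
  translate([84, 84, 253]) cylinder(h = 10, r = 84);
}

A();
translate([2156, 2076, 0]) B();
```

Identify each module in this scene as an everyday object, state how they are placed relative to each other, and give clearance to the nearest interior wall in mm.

Clearances: x = 2009, y = 1929; minimum 1929 mm.

A is a house frame. B is a spool. The spool sits inside the house frame, centred. The clearance to the nearest interior wall is 1929 mm.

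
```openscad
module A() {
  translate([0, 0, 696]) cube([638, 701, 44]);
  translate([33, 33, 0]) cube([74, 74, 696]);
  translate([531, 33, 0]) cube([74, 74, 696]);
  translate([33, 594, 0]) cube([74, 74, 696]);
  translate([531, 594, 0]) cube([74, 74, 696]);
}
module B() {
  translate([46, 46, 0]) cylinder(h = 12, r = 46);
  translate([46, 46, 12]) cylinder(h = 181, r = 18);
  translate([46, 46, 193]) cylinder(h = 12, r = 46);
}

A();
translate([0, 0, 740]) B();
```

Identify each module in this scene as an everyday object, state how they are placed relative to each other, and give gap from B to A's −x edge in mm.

The spool's min-x is at 0; the table's min-x is 0; gap = 0 mm.

A is a table. B is a spool. The spool is on top of the table. The gap from the spool to the table's −x edge is 0 mm.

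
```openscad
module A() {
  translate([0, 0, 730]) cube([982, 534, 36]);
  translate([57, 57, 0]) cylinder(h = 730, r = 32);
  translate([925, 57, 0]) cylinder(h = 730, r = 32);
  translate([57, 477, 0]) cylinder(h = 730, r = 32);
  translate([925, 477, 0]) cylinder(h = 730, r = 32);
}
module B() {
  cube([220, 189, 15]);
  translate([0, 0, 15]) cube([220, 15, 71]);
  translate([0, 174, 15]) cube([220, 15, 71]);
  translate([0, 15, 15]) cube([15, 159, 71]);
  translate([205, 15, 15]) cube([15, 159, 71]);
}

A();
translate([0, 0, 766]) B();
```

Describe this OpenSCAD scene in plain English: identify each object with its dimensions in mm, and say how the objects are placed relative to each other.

A is a rectangular dining table. The top is 982×534×36 mm with its upper surface at z = 766 mm. It stands on four round legs of 64 mm diameter, each leg's bounding box inset 25 mm from the nearest pair of top edges, running from the floor to the underside of the top.

B is an open-topped rectangular box: outside dimensions 220×189×86 mm, with a uniform wall and base thickness of 15 mm. The base is a full 220×189 slab on the floor; four walls sit on top of the base. The front and back walls (the −y and +y sides) span the full width; the two side walls fit between them.

The open box is on top of the table.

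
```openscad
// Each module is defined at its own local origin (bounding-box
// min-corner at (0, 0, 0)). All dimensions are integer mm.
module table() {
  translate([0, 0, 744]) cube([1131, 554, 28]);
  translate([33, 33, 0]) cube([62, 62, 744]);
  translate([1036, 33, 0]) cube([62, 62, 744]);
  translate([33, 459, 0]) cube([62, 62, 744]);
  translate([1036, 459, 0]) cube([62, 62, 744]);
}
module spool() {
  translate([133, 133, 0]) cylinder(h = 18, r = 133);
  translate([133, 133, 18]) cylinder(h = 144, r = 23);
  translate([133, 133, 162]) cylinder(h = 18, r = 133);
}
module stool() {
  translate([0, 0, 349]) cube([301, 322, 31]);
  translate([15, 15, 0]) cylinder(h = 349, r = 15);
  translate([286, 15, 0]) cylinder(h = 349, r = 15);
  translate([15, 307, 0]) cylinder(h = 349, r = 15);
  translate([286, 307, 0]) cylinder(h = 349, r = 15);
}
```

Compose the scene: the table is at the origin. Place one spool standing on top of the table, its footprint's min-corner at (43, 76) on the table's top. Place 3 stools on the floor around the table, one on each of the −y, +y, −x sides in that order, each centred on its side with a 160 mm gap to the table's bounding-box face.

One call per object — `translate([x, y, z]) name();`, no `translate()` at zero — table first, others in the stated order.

table();
translate([43, 76, 772]) spool();
translate([415, -482, 0]) stool();
translate([415, 714, 0]) stool();
translate([-461, 116, 0]) stool();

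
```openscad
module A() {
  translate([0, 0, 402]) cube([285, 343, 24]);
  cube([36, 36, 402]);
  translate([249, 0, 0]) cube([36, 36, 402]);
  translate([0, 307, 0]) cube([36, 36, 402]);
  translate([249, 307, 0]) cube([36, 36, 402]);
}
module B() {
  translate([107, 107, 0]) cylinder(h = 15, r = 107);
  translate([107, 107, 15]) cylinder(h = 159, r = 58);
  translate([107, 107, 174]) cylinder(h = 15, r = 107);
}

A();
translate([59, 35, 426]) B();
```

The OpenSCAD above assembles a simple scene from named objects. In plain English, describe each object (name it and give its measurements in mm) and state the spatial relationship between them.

A is a four-legged stool. The seat is 285×343 mm, 24 mm thick, top at z = 426 mm. It stands on four square legs, each 36×36 mm in cross-section, from z = 0 to the seat underside, each flush with a corner of the seat.

B is a spool: two coaxial disc flanges of radius 107 mm and thickness 15 mm, joined by a core cylinder of radius 58 mm and height 159 mm. The lower flange rests on z = 0 and the three cylinders share a vertical axis.

The spool is on top of the stool.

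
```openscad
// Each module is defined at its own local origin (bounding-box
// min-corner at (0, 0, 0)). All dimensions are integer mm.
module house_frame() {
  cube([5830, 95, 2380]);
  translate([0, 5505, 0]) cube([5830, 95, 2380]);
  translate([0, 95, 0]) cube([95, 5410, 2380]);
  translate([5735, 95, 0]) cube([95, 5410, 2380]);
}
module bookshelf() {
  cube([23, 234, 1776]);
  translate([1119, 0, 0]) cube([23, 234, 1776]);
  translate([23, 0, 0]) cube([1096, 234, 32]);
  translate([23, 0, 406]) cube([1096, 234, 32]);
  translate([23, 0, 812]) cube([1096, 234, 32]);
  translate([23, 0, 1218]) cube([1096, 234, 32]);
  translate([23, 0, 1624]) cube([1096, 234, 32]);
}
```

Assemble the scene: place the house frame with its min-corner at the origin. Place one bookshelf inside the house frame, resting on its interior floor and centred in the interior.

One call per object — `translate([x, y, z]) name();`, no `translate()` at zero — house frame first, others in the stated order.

house_frame();
translate([2344, 2683, 0]) bookshelf();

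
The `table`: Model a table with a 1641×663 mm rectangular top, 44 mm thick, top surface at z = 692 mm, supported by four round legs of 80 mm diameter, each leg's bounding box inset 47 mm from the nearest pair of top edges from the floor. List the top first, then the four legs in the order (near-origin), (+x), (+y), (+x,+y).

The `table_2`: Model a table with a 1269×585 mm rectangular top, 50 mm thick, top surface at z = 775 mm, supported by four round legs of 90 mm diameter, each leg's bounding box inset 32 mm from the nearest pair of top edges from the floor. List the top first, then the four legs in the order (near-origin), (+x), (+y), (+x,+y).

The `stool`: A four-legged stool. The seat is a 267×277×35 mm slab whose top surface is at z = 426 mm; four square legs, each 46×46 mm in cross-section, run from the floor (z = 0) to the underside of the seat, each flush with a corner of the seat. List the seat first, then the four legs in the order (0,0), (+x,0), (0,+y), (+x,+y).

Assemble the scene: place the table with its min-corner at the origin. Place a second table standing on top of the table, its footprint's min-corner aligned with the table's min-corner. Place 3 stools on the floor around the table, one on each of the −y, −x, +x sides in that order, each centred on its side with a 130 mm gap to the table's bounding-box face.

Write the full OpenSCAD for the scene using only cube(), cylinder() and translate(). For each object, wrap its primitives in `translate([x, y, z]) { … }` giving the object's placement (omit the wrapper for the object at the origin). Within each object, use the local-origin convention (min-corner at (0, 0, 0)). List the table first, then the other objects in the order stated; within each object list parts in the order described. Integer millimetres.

translate([0, 0, 648]) cube([1641, 663, 44]);
translate([87, 87, 0]) cylinder(h = 648, r = 40);
translate([1554, 87, 0]) cylinder(h = 648, r = 40);
translate([87, 576, 0]) cylinder(h = 648, r = 40);
translate([1554, 576, 0]) cylinder(h = 648, r = 40);
translate([0, 0, 692]) {
  translate([0, 0, 725]) cube([1269, 585, 50]);
  translate([77, 77, 0]) cylinder(h = 725, r = 45);
  translate([1192, 77, 0]) cylinder(h = 725, r = 45);
  translate([77, 508, 0]) cylinder(h = 725, r = 45);
  translate([1192, 508, 0]) cylinder(h = 725, r = 45);
}
translate([687, -407, 0]) {
  translate([0, 0, 391]) cube([267, 277, 35]);
  cube([46, 46, 391]);
  translate([221, 0, 0]) cube([46, 46, 391]);
  translate([0, 231, 0]) cube([46, 46, 391]);
  translate([221, 231, 0]) cube([46, 46, 391]);
}
translate([-397, 193, 0]) {
  translate([0, 0, 391]) cube([267, 277, 35]);
  cube([46, 46, 391]);
  translate([221, 0, 0]) cube([46, 46, 391]);
  translate([0, 231, 0]) cube([46, 46, 391]);
  translate([221, 231, 0]) cube([46, 46, 391]);
}
translate([1771, 193, 0]) {
  translate([0, 0, 391]) cube([267, 277, 35]);
  cube([46, 46, 391]);
  translate([221, 0, 0]) cube([46, 46, 391]);
  translate([0, 231, 0]) cube([46, 46, 391]);
  translate([221, 231, 0]) cube([46, 46, 391]);
}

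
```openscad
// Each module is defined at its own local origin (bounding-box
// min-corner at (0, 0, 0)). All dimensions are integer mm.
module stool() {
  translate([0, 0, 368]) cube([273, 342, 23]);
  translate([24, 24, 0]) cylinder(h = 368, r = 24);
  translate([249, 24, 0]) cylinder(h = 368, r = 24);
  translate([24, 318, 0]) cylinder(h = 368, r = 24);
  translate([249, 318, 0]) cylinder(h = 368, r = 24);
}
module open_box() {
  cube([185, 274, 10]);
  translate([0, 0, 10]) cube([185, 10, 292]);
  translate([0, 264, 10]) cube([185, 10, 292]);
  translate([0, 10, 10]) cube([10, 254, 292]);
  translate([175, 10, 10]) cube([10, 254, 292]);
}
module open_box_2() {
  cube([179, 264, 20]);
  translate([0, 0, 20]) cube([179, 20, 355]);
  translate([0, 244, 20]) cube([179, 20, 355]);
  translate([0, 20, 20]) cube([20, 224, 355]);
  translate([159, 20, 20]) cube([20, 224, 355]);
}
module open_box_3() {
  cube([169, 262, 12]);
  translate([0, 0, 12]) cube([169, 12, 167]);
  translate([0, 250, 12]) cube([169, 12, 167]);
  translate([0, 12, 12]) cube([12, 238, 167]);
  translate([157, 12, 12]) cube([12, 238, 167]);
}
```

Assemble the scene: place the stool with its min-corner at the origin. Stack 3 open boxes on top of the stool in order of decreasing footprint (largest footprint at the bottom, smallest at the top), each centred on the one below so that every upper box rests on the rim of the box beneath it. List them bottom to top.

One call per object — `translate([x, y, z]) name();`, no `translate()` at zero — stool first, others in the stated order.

stool();
translate([44, 34, 391]) open_box();
translate([47, 39, 693]) open_box_2();
translate([52, 40, 1068]) open_box_3();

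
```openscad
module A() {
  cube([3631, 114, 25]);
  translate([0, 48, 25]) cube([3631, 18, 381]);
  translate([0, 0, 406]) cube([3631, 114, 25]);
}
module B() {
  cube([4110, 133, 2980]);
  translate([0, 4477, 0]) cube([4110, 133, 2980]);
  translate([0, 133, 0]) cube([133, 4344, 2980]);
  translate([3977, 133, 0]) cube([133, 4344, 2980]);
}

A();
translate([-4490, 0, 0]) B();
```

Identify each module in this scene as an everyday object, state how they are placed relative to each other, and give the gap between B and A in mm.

A is an I-beam. B is a house frame. The house frame is on the floor beside the I-beam on its −x side. The gap between the house frame and the I-beam is 380 mm.

The house frame's nearest face is 380 mm from the I-beam's −x face.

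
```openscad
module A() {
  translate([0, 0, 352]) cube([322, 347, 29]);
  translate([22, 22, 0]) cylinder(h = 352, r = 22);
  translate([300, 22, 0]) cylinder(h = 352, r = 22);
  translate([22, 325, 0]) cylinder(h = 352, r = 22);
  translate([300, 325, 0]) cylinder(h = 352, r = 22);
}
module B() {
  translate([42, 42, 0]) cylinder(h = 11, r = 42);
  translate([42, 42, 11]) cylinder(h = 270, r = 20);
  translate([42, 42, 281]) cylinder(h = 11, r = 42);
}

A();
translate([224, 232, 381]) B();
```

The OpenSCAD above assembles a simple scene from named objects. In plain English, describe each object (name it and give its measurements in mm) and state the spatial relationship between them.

A is a four-legged stool. The seat is a 322×347×29 mm slab whose top surface is at z = 381 mm; four round legs, each 44 mm in diameter, run from the floor (z = 0) to the underside of the seat, each leg's axis is inset half a diameter from the nearest pair of seat edges (so the leg's bounding box is flush with the corner).

B is a spool: two coaxial disc flanges of radius 42 mm and thickness 11 mm, joined by a core cylinder of radius 20 mm and height 270 mm. The lower flange rests on z = 0 and the three cylinders share a vertical axis.

The spool is on top of the stool.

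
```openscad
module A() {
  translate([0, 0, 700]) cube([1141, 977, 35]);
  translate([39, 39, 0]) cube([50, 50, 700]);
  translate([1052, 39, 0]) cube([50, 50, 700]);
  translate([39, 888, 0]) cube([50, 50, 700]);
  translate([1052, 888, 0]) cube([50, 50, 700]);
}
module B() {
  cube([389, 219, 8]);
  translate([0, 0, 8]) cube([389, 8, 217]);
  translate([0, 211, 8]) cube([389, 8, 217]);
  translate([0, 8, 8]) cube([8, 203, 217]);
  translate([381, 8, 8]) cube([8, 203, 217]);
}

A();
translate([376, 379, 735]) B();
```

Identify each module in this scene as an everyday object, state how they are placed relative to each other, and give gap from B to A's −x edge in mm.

A is a table. B is an open box. The open box is on top of the table, centred. The gap from the open box to the table's −x edge is 376 mm.

The open box's min-x is at 376; the table's min-x is 0; gap = 376 mm.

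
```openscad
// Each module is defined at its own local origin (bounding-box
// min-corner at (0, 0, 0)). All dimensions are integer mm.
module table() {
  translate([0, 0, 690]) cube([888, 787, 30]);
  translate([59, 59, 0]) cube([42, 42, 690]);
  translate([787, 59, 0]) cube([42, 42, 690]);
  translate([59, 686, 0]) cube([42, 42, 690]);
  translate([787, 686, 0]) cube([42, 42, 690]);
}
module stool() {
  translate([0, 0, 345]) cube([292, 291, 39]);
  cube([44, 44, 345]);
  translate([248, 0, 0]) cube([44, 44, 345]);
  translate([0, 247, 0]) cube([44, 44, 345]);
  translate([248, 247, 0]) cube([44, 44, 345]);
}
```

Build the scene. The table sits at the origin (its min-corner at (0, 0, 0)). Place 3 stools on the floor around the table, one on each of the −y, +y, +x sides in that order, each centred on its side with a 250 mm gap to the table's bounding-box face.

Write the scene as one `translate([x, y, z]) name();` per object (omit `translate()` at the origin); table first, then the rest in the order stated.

table();
translate([298, -541, 0]) stool();
translate([298, 1037, 0]) stool();
translate([1138, 248, 0]) stool();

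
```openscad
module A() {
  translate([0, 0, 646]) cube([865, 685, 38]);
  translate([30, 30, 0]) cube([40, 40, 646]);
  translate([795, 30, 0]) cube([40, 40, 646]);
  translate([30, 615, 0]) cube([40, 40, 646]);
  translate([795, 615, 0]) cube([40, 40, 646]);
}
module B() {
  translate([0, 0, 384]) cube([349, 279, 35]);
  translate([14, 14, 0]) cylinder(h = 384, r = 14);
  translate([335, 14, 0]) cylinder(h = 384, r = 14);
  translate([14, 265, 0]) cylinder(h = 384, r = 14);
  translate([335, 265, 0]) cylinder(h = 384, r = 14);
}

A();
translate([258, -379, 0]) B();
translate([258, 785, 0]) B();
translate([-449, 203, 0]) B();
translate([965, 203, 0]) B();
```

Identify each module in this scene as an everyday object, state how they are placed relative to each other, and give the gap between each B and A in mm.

A is a table. B is a stool. Four stools sit around the table at the −y, +y, −x, +x sides. The gap between each stool and the table is 100 mm.

Each stool's nearest face is 100 mm from the table's bounding box.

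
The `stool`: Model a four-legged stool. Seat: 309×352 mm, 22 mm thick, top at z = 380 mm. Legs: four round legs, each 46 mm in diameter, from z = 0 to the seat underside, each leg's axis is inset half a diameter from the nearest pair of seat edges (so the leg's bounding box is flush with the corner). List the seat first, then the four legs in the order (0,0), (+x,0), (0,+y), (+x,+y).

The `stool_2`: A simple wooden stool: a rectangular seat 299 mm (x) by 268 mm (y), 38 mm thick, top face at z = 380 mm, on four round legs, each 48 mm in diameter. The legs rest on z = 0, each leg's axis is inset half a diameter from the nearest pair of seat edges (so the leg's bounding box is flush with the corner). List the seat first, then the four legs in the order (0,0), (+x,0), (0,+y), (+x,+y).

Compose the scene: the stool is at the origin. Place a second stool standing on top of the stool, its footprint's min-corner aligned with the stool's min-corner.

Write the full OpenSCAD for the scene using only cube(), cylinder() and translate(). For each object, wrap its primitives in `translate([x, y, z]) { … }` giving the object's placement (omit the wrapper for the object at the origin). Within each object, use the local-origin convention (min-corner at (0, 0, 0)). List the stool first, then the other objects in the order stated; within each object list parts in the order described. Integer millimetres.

translate([0, 0, 358]) cube([309, 352, 22]);
translate([23, 23, 0]) cylinder(h = 358, r = 23);
translate([286, 23, 0]) cylinder(h = 358, r = 23);
translate([23, 329, 0]) cylinder(h = 358, r = 23);
translate([286, 329, 0]) cylinder(h = 358, r = 23);
translate([0, 0, 380]) {
  translate([0, 0, 342]) cube([299, 268, 38]);
  translate([24, 24, 0]) cylinder(h = 342, r = 24);
  translate([275, 24, 0]) cylinder(h = 342, r = 24);
  translate([24, 244, 0]) cylinder(h = 342, r = 24);
  translate([275, 244, 0]) cylinder(h = 342, r = 24);
}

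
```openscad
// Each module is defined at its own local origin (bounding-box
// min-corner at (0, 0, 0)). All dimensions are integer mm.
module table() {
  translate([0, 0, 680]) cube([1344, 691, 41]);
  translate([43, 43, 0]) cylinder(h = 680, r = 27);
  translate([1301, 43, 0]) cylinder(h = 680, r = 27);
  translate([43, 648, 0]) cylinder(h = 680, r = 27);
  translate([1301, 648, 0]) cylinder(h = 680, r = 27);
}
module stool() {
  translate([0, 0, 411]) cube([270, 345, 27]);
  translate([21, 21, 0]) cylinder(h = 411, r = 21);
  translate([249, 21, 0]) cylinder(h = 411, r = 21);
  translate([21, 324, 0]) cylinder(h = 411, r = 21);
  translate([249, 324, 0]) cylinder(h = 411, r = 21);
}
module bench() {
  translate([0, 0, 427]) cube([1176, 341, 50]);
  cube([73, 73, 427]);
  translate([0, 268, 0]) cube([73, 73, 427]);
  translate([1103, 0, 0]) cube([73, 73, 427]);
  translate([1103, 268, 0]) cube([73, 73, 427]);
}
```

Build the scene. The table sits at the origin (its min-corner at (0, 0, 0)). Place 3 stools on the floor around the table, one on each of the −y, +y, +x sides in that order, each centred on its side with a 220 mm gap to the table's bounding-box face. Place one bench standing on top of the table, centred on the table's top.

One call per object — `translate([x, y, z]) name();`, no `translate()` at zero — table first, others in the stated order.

table();
translate([537, -565, 0]) stool();
translate([537, 911, 0]) stool();
translate([1564, 173, 0]) stool();
translate([84, 175, 721]) bench();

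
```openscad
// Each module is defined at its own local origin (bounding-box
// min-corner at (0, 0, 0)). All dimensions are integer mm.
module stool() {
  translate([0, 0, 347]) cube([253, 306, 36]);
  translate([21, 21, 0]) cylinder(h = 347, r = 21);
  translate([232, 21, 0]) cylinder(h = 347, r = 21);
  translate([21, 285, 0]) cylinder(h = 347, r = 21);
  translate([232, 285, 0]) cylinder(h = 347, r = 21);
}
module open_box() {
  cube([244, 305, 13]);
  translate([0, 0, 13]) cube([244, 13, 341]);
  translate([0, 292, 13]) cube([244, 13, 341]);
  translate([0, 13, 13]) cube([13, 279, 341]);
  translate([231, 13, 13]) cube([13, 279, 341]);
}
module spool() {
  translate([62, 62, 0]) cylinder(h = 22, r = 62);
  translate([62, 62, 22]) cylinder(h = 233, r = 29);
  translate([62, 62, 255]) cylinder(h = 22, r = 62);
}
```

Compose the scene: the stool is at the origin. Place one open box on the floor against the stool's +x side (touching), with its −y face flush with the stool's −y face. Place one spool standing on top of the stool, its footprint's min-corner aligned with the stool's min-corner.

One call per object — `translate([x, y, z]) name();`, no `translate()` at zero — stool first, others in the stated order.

stool();
translate([253, 0, 0]) open_box();
translate([0, 0, 383]) spool();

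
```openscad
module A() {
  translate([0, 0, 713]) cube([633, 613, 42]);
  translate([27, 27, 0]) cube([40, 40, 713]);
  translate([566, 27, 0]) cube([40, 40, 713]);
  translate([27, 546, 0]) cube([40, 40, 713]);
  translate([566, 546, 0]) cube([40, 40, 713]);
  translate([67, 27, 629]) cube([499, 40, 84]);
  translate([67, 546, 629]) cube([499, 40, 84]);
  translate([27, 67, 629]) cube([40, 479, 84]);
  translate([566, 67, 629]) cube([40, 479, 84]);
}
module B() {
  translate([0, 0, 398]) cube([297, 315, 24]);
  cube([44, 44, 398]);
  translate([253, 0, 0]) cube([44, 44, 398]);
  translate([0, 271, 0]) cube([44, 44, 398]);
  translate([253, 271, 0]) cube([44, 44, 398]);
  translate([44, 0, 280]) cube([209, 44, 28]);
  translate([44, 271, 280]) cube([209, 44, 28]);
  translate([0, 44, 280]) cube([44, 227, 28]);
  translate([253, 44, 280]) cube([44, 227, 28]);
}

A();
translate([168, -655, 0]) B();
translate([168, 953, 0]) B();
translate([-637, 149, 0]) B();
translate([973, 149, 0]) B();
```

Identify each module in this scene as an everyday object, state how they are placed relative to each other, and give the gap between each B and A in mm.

A is a table. B is a stool. Four stools sit around the table at the −y, +y, −x, +x sides. The gap between each stool and the table is 340 mm.

Each stool's nearest face is 340 mm from the table's bounding box.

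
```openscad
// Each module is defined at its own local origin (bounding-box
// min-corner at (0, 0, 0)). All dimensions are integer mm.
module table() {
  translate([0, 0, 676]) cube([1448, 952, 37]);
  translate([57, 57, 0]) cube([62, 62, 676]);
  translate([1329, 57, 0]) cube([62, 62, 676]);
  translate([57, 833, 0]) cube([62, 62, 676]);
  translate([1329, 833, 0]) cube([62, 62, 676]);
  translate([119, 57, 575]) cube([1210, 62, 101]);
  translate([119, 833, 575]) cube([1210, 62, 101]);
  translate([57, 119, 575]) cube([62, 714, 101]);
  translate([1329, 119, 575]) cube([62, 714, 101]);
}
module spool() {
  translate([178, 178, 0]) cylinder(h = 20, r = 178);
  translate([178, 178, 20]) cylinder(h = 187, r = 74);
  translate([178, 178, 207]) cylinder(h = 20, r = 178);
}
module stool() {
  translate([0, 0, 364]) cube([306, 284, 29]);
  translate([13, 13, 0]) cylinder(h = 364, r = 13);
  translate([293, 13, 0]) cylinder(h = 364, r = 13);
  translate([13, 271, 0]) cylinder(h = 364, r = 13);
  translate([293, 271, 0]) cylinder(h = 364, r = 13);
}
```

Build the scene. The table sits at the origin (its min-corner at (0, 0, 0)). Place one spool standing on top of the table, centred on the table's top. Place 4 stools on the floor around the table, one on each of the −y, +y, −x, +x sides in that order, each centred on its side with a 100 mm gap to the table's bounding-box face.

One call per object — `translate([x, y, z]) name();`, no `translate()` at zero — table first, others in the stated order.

table();
translate([546, 298, 713]) spool();
translate([571, -384, 0]) stool();
translate([571, 1052, 0]) stool();
translate([-406, 334, 0]) stool();
translate([1548, 334, 0]) stool();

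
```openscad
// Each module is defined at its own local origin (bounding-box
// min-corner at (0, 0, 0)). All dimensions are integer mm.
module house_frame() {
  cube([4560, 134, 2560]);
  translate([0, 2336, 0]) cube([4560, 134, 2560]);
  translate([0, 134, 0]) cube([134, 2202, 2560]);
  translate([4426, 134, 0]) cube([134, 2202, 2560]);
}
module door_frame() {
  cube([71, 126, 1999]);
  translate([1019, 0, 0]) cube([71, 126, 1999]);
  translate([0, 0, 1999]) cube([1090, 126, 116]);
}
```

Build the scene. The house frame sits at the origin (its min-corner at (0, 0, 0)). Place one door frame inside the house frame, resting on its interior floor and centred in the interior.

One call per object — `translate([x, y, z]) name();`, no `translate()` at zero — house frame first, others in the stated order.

house_frame();
translate([1735, 1172, 0]) door_frame();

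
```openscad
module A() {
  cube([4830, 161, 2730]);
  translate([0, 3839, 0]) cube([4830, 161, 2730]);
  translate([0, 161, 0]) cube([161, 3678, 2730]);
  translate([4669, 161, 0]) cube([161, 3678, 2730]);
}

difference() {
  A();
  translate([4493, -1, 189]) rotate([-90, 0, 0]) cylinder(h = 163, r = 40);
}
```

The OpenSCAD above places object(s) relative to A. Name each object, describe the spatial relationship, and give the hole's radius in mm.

A is a house frame. The house frame has a circular hole through its front wall. The hole's radius is 40 mm.

The subtracted cylinder has r = 40 mm.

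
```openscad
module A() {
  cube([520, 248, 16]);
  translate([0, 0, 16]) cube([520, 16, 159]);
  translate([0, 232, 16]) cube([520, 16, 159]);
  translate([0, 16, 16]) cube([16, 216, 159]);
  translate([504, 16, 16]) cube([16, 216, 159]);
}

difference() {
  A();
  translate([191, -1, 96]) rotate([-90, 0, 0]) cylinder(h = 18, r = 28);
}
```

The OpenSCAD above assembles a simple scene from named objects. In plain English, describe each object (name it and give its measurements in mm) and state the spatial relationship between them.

A is an open storage box with external size 520×248×175 mm and wall thickness 16 mm (the base is also 16 mm thick). The base covers the whole footprint; the four walls stand on the base, with the y-facing walls full-width and the x-facing walls fitting between their inner faces.

The open box has a circular hole of radius 28 mm through its front wall, centred at (x = 191, z = 96).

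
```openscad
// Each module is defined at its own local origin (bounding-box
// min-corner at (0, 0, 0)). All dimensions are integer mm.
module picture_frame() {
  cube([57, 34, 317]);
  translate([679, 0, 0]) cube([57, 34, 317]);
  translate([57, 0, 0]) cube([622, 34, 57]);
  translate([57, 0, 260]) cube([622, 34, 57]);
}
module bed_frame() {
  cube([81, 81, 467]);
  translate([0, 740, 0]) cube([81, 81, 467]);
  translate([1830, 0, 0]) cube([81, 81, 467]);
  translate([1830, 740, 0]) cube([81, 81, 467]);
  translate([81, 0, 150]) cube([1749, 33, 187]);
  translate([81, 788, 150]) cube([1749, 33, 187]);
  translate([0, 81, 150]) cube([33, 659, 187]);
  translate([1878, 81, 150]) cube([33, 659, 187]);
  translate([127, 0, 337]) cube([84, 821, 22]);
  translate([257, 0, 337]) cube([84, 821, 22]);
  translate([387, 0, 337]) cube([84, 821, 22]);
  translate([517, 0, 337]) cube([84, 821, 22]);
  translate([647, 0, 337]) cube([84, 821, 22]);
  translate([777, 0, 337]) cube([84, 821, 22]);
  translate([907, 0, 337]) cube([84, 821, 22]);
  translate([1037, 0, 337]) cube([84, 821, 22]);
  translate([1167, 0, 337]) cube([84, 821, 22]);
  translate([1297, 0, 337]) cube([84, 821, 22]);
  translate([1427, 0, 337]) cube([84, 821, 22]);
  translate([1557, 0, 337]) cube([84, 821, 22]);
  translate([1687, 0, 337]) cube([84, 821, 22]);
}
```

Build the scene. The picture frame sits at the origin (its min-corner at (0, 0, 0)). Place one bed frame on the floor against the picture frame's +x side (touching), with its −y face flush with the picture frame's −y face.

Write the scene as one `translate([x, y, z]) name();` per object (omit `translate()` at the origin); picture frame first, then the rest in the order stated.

picture_frame();
translate([736, 0, 0]) bed_frame();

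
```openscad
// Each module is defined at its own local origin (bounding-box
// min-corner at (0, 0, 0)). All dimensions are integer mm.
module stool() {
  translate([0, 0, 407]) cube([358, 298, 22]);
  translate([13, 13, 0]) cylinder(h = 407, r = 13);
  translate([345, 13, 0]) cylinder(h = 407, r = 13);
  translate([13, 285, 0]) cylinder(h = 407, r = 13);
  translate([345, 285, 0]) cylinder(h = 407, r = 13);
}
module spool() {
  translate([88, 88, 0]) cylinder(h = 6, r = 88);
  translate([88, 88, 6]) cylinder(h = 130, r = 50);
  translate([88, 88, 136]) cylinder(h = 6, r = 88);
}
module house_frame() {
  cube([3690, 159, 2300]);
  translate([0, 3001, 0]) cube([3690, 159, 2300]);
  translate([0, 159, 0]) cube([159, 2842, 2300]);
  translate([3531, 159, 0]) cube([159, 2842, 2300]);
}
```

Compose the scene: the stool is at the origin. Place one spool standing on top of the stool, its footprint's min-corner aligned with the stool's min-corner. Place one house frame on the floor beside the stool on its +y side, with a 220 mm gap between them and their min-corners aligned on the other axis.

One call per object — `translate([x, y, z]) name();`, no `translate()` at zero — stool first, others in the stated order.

stool();
translate([0, 0, 429]) spool();
translate([0, 518, 0]) house_frame();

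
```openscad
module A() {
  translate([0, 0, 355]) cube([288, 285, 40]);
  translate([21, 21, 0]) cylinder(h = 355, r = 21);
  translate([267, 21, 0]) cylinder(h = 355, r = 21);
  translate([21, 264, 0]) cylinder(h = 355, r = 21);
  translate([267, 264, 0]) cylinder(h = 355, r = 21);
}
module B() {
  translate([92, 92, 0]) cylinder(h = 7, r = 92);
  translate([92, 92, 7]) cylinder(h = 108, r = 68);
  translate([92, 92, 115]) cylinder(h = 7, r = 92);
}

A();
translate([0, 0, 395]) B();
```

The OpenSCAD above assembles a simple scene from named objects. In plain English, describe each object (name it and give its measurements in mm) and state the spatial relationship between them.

A is a four-legged stool. The seat is a 288×285×40 mm slab whose top surface is at z = 395 mm; four round legs, each 42 mm in diameter, run from the floor (z = 0) to the underside of the seat, each leg's axis is inset half a diameter from the nearest pair of seat edges (so the leg's bounding box is flush with the corner).

B is a spool: two coaxial disc flanges of radius 92 mm and thickness 7 mm, joined by a core cylinder of radius 68 mm and height 108 mm. The lower flange rests on z = 0 and the three cylinders share a vertical axis.

The spool is on top of the stool.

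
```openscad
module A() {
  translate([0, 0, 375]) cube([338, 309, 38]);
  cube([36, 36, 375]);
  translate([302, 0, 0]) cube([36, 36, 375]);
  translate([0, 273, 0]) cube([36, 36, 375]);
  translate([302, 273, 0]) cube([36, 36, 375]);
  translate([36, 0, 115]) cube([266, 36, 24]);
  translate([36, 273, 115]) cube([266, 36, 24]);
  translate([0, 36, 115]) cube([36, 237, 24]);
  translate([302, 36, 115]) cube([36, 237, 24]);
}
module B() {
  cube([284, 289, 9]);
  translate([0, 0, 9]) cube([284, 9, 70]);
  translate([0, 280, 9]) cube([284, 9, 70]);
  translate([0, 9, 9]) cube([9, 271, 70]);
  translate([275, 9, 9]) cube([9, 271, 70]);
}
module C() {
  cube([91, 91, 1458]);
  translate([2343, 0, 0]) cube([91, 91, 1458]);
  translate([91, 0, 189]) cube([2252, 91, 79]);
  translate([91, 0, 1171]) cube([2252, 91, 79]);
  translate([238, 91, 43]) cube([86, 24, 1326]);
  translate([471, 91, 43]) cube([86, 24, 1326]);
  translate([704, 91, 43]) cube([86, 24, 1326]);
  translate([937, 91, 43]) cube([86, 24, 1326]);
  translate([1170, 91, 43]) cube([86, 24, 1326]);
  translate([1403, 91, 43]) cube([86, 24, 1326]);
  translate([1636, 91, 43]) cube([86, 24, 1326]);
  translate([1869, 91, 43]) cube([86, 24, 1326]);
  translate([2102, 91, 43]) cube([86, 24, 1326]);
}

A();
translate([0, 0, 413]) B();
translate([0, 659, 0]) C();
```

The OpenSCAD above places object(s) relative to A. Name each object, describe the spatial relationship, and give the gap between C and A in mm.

The fence section's nearest face is 350 mm from the stool's +y face.

A is a stool. B is an open box. C is a fence section. The open box is on top of the stool. The fence section is on the floor beside the stool on its +y side. The gap between the fence section and the stool is 350 mm.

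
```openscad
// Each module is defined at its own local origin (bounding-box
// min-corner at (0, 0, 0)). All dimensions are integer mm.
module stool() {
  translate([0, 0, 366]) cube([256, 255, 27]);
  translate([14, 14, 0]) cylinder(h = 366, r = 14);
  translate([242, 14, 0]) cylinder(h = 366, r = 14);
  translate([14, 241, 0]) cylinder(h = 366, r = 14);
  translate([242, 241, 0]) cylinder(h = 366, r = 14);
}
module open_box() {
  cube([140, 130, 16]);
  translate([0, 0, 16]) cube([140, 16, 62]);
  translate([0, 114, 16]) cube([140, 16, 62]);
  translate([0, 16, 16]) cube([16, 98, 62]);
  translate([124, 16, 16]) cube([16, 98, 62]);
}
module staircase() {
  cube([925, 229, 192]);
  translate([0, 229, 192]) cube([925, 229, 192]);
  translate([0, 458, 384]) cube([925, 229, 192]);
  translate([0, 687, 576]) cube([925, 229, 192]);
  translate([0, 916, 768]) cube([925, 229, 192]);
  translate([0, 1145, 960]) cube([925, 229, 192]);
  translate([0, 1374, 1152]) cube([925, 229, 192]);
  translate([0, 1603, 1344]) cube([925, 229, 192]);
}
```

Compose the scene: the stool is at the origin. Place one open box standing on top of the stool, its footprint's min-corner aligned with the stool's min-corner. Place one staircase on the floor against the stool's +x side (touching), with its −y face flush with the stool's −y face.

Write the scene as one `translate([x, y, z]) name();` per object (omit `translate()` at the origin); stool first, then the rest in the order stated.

stool();
translate([0, 0, 393]) open_box();
translate([256, 0, 0]) staircase();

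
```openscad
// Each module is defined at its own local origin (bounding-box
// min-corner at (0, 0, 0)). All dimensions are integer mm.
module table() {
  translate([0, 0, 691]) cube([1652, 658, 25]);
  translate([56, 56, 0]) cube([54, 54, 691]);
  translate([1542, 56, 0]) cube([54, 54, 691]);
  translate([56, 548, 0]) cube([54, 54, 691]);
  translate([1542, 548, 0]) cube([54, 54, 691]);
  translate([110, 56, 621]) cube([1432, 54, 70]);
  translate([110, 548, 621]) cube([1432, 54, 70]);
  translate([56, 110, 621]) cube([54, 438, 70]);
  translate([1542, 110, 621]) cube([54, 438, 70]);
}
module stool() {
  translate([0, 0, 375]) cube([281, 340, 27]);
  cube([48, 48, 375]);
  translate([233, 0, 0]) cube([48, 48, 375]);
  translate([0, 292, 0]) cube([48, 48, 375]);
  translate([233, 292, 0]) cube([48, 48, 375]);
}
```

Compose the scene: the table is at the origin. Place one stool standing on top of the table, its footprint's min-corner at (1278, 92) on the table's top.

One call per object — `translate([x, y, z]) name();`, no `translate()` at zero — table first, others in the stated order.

table();
translate([1278, 92, 716]) stool();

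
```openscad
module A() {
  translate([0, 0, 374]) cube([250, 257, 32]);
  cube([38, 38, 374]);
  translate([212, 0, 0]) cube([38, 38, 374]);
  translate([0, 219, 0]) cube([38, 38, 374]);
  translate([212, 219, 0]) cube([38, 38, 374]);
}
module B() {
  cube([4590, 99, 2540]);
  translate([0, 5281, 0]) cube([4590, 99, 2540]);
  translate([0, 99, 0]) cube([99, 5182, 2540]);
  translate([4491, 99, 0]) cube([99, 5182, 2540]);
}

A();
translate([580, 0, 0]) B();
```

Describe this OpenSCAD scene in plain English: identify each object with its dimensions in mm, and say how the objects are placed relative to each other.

A is a simple wooden stool: a rectangular seat 250 mm (x) by 257 mm (y), 32 mm thick, top face at z = 406 mm, on four square legs, each 38×38 mm in cross-section. The legs rest on z = 0, each flush with a corner of the seat.

B is a box-shaped house frame (walls only): outside footprint 4590×5380 mm, wall height 2540 mm, wall thickness 99 mm. The two y-facing walls run the full x-width; the two x-facing walls fit between the inner faces of the y-facing walls.

The house frame is on the floor beside the stool on its +x side.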